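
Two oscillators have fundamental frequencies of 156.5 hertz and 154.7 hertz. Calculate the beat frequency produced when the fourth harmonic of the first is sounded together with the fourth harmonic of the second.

7.2 Hz

Fourth harmonic of the first: 4·156.5 = 626.0 Hz.
Fourth harmonic of the second: 4·154.7 = 618.8 Hz.
f_beat = |626.0 − 618.8| = 7.2 Hz.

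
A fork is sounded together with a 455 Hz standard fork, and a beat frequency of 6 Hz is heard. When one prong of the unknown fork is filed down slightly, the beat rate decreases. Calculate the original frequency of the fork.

|f − 455| = 6, so the fork was at either 449 Hz or 461 Hz.
Filing a prong removes mass and raises the fork's frequency; the adjustment raises the fork's frequency.
The beat rate fell, so the adjustment moved the fork toward 455 Hz — it must have started below the reference.

449 Hz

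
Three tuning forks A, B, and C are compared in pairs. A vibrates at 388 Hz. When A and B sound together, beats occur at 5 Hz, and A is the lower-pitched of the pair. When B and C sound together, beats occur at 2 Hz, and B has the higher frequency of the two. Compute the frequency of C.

B is above A, so f_B = 388 + 5 = 393 Hz.
C is below B, so f_C = 393 − 2 = 391 Hz.

391 Hz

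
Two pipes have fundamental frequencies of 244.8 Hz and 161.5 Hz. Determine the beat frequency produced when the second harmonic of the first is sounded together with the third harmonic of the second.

5.1 Hz

Second harmonic of the first: 2·244.8 = 489.6 Hz.
Third harmonic of the second: 3·161.5 = 484.5 Hz.
f_beat = |489.6 − 484.5| = 5.1 Hz.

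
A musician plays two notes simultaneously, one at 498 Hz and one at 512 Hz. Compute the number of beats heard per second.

Beats arise from superposition of two nearby frequencies; the beat rate is |f₁ − f₂|.
|498 − 512| = 14 Hz.

14 Hz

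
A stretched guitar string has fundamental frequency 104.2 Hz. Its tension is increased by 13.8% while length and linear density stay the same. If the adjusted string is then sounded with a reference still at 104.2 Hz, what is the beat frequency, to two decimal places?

6.96 Hz

For a string, f ∝ √T, so the new frequency is 104.2·√1.138 = 111.1575 Hz.
f_beat = |111.1575 − 104.2| = 6.96 Hz.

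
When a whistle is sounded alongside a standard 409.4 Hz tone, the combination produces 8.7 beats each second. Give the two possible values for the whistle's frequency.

|f − 409.4| = 8.7, so f = 409.4 ± 8.7.

400.7 Hz or 418.1 Hz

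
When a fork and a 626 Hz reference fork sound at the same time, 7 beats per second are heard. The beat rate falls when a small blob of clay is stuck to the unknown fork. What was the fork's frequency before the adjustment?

633 Hz

|f − 626| = 7, so the fork was at either 619 Hz or 633 Hz.
Adding mass to a fork lowers its frequency; the adjustment lowers the fork's frequency.
The beat rate fell, so the adjustment moved the fork toward 626 Hz — it must have started above the reference.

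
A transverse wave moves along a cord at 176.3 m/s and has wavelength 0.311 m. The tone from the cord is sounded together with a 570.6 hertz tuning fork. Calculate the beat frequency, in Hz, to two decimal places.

Source frequency f = v/λ = 176.3/0.311 = 566.8810 Hz.
f_beat = |566.8810 − 570.6| = 3.72 Hz.

3.72 Hz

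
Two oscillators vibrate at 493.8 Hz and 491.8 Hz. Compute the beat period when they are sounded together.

f_beat = |493.8 − 491.8| = 2 Hz.
Beat period T = 1 / f_beat = 1 / 2 s.

0.500 s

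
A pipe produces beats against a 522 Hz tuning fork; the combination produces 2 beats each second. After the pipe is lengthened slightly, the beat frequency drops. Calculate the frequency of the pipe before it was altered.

524 Hz

|f − 522| = 2, so the pipe was at either 520 Hz or 524 Hz.
A longer pipe has a lower fundamental; the adjustment lowers the pipe's frequency.
The beat rate fell, so the adjustment moved the pipe toward 522 Hz — it must have started above the reference.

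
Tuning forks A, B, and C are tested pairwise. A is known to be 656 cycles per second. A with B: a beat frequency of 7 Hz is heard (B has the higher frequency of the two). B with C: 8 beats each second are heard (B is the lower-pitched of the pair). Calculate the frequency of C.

B is above A, so f_B = 656 + 7 = 663 Hz.
C is above B, so f_C = 663 + 8 = 671 Hz.

671 Hz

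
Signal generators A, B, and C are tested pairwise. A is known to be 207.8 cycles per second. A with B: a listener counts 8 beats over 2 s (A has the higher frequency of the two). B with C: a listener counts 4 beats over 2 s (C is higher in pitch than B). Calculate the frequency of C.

205.8 Hz

A–B: Beat frequency = 8/2 = 4 Hz.
B is below A, so f_B = 207.8 − 4 = 203.8 Hz.
B–C: Beat frequency = 4/2 = 2 Hz.
C is above B, so f_C = 203.8 + 2 = 205.8 Hz.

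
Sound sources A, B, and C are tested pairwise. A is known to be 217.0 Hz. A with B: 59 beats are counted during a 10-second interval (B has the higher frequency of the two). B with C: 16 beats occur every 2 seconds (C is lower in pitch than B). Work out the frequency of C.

214.9 Hz

A–B: Beat frequency = 59/10 = 5.9 Hz.
B is above A, so f_B = 217.0 + 5.9 = 222.9 Hz.
B–C: Beat frequency = 16/2 = 8 Hz.
C is below B, so f_C = 222.9 − 8 = 214.9 Hz.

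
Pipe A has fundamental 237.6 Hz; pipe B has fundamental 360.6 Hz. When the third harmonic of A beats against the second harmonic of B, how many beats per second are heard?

8.4 Hz

Third harmonic of the first: 3·237.6 = 712.8 Hz.
Second harmonic of the second: 2·360.6 = 721.2 Hz.
f_beat = |712.8 − 721.2| = 8.4 Hz.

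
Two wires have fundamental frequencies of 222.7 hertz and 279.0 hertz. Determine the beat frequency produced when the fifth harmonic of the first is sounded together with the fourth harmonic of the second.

2.5 Hz

Fifth harmonic of the first: 5·222.7 = 1113.5 Hz.
Fourth harmonic of the second: 4·279.0 = 1116.0 Hz.
f_beat = |1113.5 − 1116.0| = 2.5 Hz.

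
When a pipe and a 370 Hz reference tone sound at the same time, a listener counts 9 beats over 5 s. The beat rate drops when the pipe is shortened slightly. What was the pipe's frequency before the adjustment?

Beat frequency = 9/5 = 1.8 Hz.
|f − 370| = 1.8, so the pipe was at either 368.2 Hz or 371.8 Hz.
A shorter pipe has a higher fundamental; the adjustment raises the pipe's frequency.
The beat rate fell, so the adjustment moved the pipe toward 370 Hz — it must have started below the reference.

368.2 Hz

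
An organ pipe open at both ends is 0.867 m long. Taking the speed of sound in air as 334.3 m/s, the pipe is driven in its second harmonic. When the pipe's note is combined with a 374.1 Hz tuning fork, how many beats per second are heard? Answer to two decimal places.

Open pipe: f_n = n·v/(2L) = 2·334.3/(2·0.867) = 385.5825 Hz.
f_beat = |385.5825 − 374.1| = 11.48 Hz.

11.48 Hz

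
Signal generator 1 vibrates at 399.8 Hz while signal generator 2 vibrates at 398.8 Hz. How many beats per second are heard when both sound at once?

1 Hz

f_beat = |f₁ − f₂|.
|399.8 − 398.8| = 1 Hz.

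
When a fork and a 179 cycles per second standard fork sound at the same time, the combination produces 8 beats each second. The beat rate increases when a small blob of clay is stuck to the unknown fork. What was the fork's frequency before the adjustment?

|f − 179| = 8, so the fork was at either 171 Hz or 187 Hz.
Adding mass to a fork lowers its frequency; the adjustment lowers the fork's frequency.
The beat rate rose, so the adjustment moved the fork further from 179 Hz — it was already below the reference.

171 Hz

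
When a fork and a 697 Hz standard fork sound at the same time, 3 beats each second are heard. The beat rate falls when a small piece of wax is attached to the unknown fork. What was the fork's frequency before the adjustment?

|f − 697| = 3, so the fork was at either 694 Hz or 700 Hz.
Loading a fork with wax lowers its frequency; the adjustment lowers the fork's frequency.
The beat rate fell, so the adjustment moved the fork toward 697 Hz — it must have started above the reference.

700 Hz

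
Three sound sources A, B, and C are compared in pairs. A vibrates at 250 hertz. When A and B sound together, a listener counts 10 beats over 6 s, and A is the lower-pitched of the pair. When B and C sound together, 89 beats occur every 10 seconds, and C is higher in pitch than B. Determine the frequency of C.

260.5667 Hz

A–B: Beat frequency = 10/6 = 1.6667 Hz.
B is above A, so f_B = 250 + 1.6667 = 251.6667 Hz.
B–C: Beat frequency = 89/10 = 8.9 Hz.
C is above B, so f_C = 251.6667 + 8.9 = 260.5667 Hz.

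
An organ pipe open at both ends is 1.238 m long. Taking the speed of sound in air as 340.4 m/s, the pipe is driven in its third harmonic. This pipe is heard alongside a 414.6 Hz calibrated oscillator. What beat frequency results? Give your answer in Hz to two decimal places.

Open pipe: f_n = n·v/(2L) = 3·340.4/(2·1.238) = 412.4394 Hz.
f_beat = |412.4394 − 414.6| = 2.16 Hz.

2.16 Hz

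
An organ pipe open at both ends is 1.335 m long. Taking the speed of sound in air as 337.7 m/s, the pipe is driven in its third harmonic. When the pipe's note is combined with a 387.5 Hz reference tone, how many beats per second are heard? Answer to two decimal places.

8.06 Hz

Open pipe: f_n = n·v/(2L) = 3·337.7/(2·1.335) = 379.4382 Hz.
f_beat = |379.4382 − 387.5| = 8.06 Hz.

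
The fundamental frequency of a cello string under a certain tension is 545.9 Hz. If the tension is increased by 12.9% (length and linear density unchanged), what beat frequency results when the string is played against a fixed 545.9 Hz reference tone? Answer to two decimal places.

34.14 Hz

For a string, f ∝ √T, so the new frequency is 545.9·√1.129 = 580.0428 Hz.
f_beat = |580.0428 − 545.9| = 34.14 Hz.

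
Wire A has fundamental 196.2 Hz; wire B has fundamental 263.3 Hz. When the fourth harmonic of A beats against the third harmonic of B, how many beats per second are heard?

Fourth harmonic of the first: 4·196.2 = 784.8 Hz.
Third harmonic of the second: 3·263.3 = 789.9 Hz.
f_beat = |784.8 − 789.9| = 5.1 Hz.

5.1 Hz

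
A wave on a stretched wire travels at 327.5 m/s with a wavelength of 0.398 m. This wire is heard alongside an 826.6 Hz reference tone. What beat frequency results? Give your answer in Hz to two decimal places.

3.74 Hz

Source frequency f = v/λ = 327.5/0.398 = 822.8643 Hz.
f_beat = |822.8643 − 826.6| = 3.74 Hz.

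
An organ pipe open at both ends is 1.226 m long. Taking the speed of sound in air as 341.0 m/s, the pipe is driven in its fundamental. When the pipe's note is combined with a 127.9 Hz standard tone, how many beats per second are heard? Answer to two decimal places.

11.17 Hz

Open pipe: f_n = n·v/(2L) = 1·341.0/(2·1.226) = 139.0701 Hz.
f_beat = |139.0701 − 127.9| = 11.17 Hz.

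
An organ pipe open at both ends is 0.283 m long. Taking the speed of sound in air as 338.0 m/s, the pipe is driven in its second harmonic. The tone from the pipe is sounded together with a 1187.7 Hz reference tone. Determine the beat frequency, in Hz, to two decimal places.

Open pipe: f_n = n·v/(2L) = 2·338.0/(2·0.283) = 1194.3463 Hz.
f_beat = |1194.3463 − 1187.7| = 6.65 Hz.

6.65 Hz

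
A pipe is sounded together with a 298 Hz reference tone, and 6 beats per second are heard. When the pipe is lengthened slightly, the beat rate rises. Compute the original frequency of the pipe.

|f − 298| = 6, so the pipe was at either 292 Hz or 304 Hz.
A longer pipe has a lower fundamental; the adjustment lowers the pipe's frequency.
The beat rate rose, so the adjustment moved the pipe further from 298 Hz — it was already below the reference.

292 Hz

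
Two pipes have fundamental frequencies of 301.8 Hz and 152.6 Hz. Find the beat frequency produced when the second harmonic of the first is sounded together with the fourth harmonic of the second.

Second harmonic of the first: 2·301.8 = 603.6 Hz.
Fourth harmonic of the second: 4·152.6 = 610.4 Hz.
f_beat = |603.6 − 610.4| = 6.8 Hz.

6.8 Hz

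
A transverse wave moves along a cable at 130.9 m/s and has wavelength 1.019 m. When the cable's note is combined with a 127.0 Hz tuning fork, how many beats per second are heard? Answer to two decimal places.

1.46 Hz

Source frequency f = v/λ = 130.9/1.019 = 128.4593 Hz.
f_beat = |128.4593 − 127.0| = 1.46 Hz.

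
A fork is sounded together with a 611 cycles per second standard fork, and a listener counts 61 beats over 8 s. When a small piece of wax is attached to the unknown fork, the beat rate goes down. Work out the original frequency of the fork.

618.625 Hz

Beat frequency = 61/8 = 7.625 Hz.
|f − 611| = 7.625, so the fork was at either 603.375 Hz or 618.625 Hz.
Loading a fork with wax lowers its frequency; the adjustment lowers the fork's frequency.
The beat rate fell, so the adjustment moved the fork toward 611 Hz — it must have started above the reference.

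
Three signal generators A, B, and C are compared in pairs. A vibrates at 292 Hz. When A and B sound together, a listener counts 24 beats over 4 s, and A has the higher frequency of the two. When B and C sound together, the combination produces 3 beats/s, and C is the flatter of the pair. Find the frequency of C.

A–B: Beat frequency = 24/4 = 6 Hz.
B is below A, so f_B = 292 − 6 = 286 Hz.
C is below B, so f_C = 286 − 3 = 283 Hz.

283 Hz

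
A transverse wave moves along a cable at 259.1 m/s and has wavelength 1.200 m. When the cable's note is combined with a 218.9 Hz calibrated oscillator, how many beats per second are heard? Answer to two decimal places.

Source frequency f = v/λ = 259.1/1.200 = 215.9167 Hz.
f_beat = |215.9167 − 218.9| = 2.98 Hz.

2.98 Hz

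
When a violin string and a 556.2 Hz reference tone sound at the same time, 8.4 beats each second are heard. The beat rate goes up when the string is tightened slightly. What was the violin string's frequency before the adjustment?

|f − 556.2| = 8.4, so the violin string was at either 547.8 Hz or 564.6 Hz.
Increasing tension raises a string's frequency; the adjustment raises the violin string's frequency.
The beat rate rose, so the adjustment moved the violin string further from 556.2 Hz — it was already above the reference.

564.6 Hz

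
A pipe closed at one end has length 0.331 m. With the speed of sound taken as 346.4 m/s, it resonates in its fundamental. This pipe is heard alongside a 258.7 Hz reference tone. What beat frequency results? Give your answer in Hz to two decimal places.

2.93 Hz

Closed pipe (odd harmonics): f_n = n·v/(4L) = 1·346.4/(4·0.331) = 261.6314 Hz.
f_beat = |261.6314 − 258.7| = 2.93 Hz.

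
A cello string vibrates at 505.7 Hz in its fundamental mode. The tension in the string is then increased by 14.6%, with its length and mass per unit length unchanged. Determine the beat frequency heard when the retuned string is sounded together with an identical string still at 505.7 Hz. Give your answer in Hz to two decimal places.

For a string, f ∝ √T, so the new frequency is 505.7·√1.146 = 541.3589 Hz.
f_beat = |541.3589 − 505.7| = 35.66 Hz.

35.66 Hz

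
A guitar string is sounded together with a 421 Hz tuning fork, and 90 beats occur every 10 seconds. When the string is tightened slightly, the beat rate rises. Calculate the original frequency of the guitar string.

Beat frequency = 90/10 = 9 Hz.
|f − 421| = 9, so the guitar string was at either 412 Hz or 430 Hz.
Increasing tension raises a string's frequency; the adjustment raises the guitar string's frequency.
The beat rate rose, so the adjustment moved the guitar string further from 421 Hz — it was already above the reference.

430 Hz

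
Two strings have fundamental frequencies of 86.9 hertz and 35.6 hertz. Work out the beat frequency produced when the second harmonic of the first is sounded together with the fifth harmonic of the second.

4.2 Hz

Second harmonic of the first: 2·86.9 = 173.8 Hz.
Fifth harmonic of the second: 5·35.6 = 178.0 Hz.
f_beat = |173.8 − 178.0| = 4.2 Hz.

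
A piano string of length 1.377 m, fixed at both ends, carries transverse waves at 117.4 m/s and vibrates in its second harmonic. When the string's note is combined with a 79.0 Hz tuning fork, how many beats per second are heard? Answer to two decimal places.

For a string fixed at both ends, f_n = n·v/(2L) = 2·117.4/(2·1.377) = 85.2578 Hz.
f_beat = |85.2578 − 79.0| = 6.26 Hz.

6.26 Hz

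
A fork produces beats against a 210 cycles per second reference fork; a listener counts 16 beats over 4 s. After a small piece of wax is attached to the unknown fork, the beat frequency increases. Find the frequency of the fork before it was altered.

206 Hz

Beat frequency = 16/4 = 4 Hz.
|f − 210| = 4, so the fork was at either 206 Hz or 214 Hz.
Loading a fork with wax lowers its frequency; the adjustment lowers the fork's frequency.
The beat rate rose, so the adjustment moved the fork further from 210 Hz — it was already below the reference.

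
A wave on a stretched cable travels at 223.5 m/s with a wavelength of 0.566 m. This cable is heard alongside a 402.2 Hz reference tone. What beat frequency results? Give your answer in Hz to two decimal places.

Source frequency f = v/λ = 223.5/0.566 = 394.8763 Hz.
f_beat = |394.8763 − 402.2| = 7.32 Hz.

7.32 Hz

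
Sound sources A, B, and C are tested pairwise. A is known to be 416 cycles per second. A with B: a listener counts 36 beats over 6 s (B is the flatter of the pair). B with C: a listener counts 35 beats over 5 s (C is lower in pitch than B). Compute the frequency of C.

A–B: Beat frequency = 36/6 = 6 Hz.
B is below A, so f_B = 416 − 6 = 410 Hz.
B–C: Beat frequency = 35/5 = 7 Hz.
C is below B, so f_C = 410 − 7 = 403 Hz.

403 Hz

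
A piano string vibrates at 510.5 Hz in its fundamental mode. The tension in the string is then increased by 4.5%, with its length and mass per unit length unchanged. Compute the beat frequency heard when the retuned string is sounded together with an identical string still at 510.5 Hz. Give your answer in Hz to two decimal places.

11.36 Hz

For a string, f ∝ √T, so the new frequency is 510.5·√1.045 = 521.8599 Hz.
f_beat = |521.8599 − 510.5| = 11.36 Hz.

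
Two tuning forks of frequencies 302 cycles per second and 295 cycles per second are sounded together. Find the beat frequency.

7 Hz

Beats arise from superposition of two nearby frequencies; the beat rate is |f₁ − f₂|.
|302 − 295| = 7 Hz.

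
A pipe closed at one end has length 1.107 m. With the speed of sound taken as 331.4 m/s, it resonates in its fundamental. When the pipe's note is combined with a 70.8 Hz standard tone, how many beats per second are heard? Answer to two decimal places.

4.04 Hz

Closed pipe (odd harmonics): f_n = n·v/(4L) = 1·331.4/(4·1.107) = 74.8419 Hz.
f_beat = |74.8419 − 70.8| = 4.04 Hz.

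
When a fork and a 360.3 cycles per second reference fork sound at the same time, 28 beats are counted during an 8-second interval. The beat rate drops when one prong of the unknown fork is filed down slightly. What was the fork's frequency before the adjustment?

Beat frequency = 28/8 = 3.5 Hz.
|f − 360.3| = 3.5, so the fork was at either 356.8 Hz or 363.8 Hz.
Filing a prong removes mass and raises the fork's frequency; the adjustment raises the fork's frequency.
The beat rate fell, so the adjustment moved the fork toward 360.3 Hz — it must have started below the reference.

356.8 Hz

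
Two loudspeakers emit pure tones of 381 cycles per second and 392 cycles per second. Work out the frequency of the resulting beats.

f_beat = |f₁ − f₂|.
|381 − 392| = 11 Hz.

11 Hz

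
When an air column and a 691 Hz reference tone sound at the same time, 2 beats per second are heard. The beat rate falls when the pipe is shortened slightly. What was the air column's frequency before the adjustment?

|f − 691| = 2, so the air column was at either 689 Hz or 693 Hz.
A shorter pipe has a higher fundamental; the adjustment raises the air column's frequency.
The beat rate fell, so the adjustment moved the air column toward 691 Hz — it must have started below the reference.

689 Hz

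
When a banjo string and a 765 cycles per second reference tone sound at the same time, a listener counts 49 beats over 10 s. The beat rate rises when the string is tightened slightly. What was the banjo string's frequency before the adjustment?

Beat frequency = 49/10 = 4.9 Hz.
|f − 765| = 4.9, so the banjo string was at either 760.1 Hz or 769.9 Hz.
Increasing tension raises a string's frequency; the adjustment raises the banjo string's frequency.
The beat rate rose, so the adjustment moved the banjo string further from 765 Hz — it was already above the reference.

769.9 Hz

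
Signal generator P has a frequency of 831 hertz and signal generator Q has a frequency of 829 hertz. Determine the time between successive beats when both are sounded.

f_beat = |831 − 829| = 2 Hz.
Beat period T = 1 / f_beat = 1 / 2 s.

0.500 s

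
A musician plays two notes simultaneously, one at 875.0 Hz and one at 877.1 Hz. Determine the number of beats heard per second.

Beats arise from superposition of two nearby frequencies; the beat rate is |f₁ − f₂|.
|875.0 − 877.1| = 2.1 Hz.

2.1 Hz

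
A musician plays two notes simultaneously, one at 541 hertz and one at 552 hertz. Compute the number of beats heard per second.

11 Hz

Beats arise from superposition of two nearby frequencies; the beat rate is |f₁ − f₂|.
|541 − 552| = 11 Hz.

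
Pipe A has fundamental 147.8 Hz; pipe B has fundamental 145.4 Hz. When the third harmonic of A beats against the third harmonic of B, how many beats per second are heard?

Third harmonic of the first: 3·147.8 = 443.4 Hz.
Third harmonic of the second: 3·145.4 = 436.2 Hz.
f_beat = |443.4 − 436.2| = 7.2 Hz.

7.2 Hz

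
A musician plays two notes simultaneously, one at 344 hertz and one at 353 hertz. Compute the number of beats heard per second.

Beats arise from superposition of two nearby frequencies; the beat rate is |f₁ − f₂|.
|344 − 353| = 9 Hz.

9 Hz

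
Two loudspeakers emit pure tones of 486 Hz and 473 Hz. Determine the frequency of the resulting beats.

13 Hz

f_beat = |f₁ − f₂|.
|486 − 473| = 13 Hz.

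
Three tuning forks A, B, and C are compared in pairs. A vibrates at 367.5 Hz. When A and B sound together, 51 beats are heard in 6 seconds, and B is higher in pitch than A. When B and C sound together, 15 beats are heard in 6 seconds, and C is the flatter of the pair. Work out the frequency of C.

A–B: Beat frequency = 51/6 = 8.5 Hz.
B is above A, so f_B = 367.5 + 8.5 = 376 Hz.
B–C: Beat frequency = 15/6 = 2.5 Hz.
C is below B, so f_C = 376 − 2.5 = 373.5 Hz.

373.5 Hz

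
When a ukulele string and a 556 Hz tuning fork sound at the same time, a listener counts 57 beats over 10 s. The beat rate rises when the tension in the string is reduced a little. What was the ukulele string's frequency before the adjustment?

550.3 Hz

Beat frequency = 57/10 = 5.7 Hz.
|f − 556| = 5.7, so the ukulele string was at either 550.3 Hz or 561.7 Hz.
Lower tension means lower frequency; the adjustment lowers the ukulele string's frequency.
The beat rate rose, so the adjustment moved the ukulele string further from 556 Hz — it was already below the reference.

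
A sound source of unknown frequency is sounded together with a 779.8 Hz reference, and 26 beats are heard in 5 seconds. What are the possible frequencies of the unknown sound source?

Beat frequency = 26/5 = 5.2 Hz.
|f − 779.8| = 5.2, so f = 779.8 ± 5.2.

774.6 Hz or 785 Hz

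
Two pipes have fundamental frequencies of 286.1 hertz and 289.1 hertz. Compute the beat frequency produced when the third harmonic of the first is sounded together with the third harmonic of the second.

9.0 Hz

Third harmonic of the first: 3·286.1 = 858.3 Hz.
Third harmonic of the second: 3·289.1 = 867.3 Hz.
f_beat = |858.3 − 867.3| = 9.0 Hz.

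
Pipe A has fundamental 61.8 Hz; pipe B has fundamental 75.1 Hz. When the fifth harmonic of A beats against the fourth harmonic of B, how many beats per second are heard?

Fifth harmonic of the first: 5·61.8 = 309.0 Hz.
Fourth harmonic of the second: 4·75.1 = 300.4 Hz.
f_beat = |309.0 − 300.4| = 8.6 Hz.

8.6 Hz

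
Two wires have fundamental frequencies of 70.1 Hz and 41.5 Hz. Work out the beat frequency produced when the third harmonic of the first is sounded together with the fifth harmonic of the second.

2.8 Hz

Third harmonic of the first: 3·70.1 = 210.3 Hz.
Fifth harmonic of the second: 5·41.5 = 207.5 Hz.
f_beat = |210.3 − 207.5| = 2.8 Hz.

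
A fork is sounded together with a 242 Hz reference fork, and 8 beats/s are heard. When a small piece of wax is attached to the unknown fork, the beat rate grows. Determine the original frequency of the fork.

|f − 242| = 8, so the fork was at either 234 Hz or 250 Hz.
Loading a fork with wax lowers its frequency; the adjustment lowers the fork's frequency.
The beat rate rose, so the adjustment moved the fork further from 242 Hz — it was already below the reference.

234 Hz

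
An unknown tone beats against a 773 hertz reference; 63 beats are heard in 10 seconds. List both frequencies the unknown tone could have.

766.7 Hz or 779.3 Hz

Beat frequency = 63/10 = 6.3 Hz.
|f − 773| = 6.3, so f = 773 ± 6.3.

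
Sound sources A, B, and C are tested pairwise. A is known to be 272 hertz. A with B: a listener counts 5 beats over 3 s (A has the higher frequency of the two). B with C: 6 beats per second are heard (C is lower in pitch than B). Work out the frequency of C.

264.3333 Hz

A–B: Beat frequency = 5/3 = 1.6667 Hz.
B is below A, so f_B = 272 − 1.6667 = 270.3333 Hz.
C is below B, so f_C = 270.3333 − 6 = 264.3333 Hz.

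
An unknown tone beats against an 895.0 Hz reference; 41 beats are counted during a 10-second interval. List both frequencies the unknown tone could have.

Beat frequency = 41/10 = 4.1 Hz.
|f − 895.0| = 4.1, so f = 895.0 ± 4.1.

890.9 Hz or 899.1 Hz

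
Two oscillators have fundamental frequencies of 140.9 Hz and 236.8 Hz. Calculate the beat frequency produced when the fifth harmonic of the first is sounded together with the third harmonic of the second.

5.9 Hz

Fifth harmonic of the first: 5·140.9 = 704.5 Hz.
Third harmonic of the second: 3·236.8 = 710.4 Hz.
f_beat = |704.5 − 710.4| = 5.9 Hz.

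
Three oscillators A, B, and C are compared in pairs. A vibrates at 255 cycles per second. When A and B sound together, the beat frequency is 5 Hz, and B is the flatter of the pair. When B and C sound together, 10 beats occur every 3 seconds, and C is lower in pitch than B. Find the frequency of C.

B is below A, so f_B = 255 − 5 = 250 Hz.
B–C: Beat frequency = 10/3 = 3.3333 Hz.
C is below B, so f_C = 250 − 3.3333 = 246.6667 Hz.

246.6667 Hz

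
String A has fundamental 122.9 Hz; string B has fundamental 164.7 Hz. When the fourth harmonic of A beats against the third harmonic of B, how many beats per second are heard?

2.5 Hz

Fourth harmonic of the first: 4·122.9 = 491.6 Hz.
Third harmonic of the second: 3·164.7 = 494.1 Hz.
f_beat = |491.6 − 494.1| = 2.5 Hz.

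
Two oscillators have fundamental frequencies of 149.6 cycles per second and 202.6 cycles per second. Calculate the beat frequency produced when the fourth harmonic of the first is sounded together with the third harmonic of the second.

9.4 Hz

Fourth harmonic of the first: 4·149.6 = 598.4 Hz.
Third harmonic of the second: 3·202.6 = 607.8 Hz.
f_beat = |598.4 − 607.8| = 9.4 Hz.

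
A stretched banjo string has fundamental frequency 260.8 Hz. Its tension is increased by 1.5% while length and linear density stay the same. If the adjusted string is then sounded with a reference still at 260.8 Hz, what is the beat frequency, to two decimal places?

1.95 Hz

For a string, f ∝ √T, so the new frequency is 260.8·√1.015 = 262.7487 Hz.
f_beat = |262.7487 − 260.8| = 1.95 Hz.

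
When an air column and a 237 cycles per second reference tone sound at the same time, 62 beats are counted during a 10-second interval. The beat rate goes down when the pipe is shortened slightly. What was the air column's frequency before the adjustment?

Beat frequency = 62/10 = 6.2 Hz.
|f − 237| = 6.2, so the air column was at either 230.8 Hz or 243.2 Hz.
A shorter pipe has a higher fundamental; the adjustment raises the air column's frequency.
The beat rate fell, so the adjustment moved the air column toward 237 Hz — it must have started below the reference.

230.8 Hz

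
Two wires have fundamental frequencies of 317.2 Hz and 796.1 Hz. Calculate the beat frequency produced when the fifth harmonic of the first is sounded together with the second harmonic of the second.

Fifth harmonic of the first: 5·317.2 = 1586.0 Hz.
Second harmonic of the second: 2·796.1 = 1592.2 Hz.
f_beat = |1586.0 − 1592.2| = 6.2 Hz.

6.2 Hz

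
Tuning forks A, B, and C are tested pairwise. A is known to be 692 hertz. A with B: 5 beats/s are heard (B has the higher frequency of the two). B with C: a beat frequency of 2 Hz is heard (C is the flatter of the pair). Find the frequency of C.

B is above A, so f_B = 692 + 5 = 697 Hz.
C is below B, so f_C = 697 − 2 = 695 Hz.

695 Hz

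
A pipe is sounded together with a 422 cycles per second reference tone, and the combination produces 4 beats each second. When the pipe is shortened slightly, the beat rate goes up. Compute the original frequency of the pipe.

426 Hz

|f − 422| = 4, so the pipe was at either 418 Hz or 426 Hz.
A shorter pipe has a higher fundamental; the adjustment raises the pipe's frequency.
The beat rate rose, so the adjustment moved the pipe further from 422 Hz — it was already above the reference.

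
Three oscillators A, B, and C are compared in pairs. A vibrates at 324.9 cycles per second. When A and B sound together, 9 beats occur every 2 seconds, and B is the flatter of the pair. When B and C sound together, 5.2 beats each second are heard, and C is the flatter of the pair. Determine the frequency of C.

315.2 Hz

A–B: Beat frequency = 9/2 = 4.5 Hz.
B is below A, so f_B = 324.9 − 4.5 = 320.4 Hz.
C is below B, so f_C = 320.4 − 5.2 = 315.2 Hz.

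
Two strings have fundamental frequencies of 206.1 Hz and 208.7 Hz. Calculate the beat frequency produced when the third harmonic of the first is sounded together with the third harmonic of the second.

7.8 Hz

Third harmonic of the first: 3·206.1 = 618.3 Hz.
Third harmonic of the second: 3·208.7 = 626.1 Hz.
f_beat = |618.3 − 626.1| = 7.8 Hz.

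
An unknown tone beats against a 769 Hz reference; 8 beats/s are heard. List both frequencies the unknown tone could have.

761 Hz or 777 Hz

|f − 769| = 8, so f = 769 ± 8.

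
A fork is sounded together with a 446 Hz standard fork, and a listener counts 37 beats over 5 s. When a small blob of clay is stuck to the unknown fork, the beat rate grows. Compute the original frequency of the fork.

Beat frequency = 37/5 = 7.4 Hz.
|f − 446| = 7.4, so the fork was at either 438.6 Hz or 453.4 Hz.
Adding mass to a fork lowers its frequency; the adjustment lowers the fork's frequency.
The beat rate rose, so the adjustment moved the fork further from 446 Hz — it was already below the reference.

438.6 Hz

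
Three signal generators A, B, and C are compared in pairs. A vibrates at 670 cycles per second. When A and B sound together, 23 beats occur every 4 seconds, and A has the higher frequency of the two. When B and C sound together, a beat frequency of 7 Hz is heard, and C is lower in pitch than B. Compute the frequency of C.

657.25 Hz

A–B: Beat frequency = 23/4 = 5.75 Hz.
B is below A, so f_B = 670 − 5.75 = 664.25 Hz.
C is below B, so f_C = 664.25 − 7 = 657.25 Hz.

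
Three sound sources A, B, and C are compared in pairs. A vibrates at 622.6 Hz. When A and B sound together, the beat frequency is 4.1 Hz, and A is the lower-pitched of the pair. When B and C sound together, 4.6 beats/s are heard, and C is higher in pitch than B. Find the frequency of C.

631.3 Hz

B is above A, so f_B = 622.6 + 4.1 = 626.7 Hz.
C is above B, so f_C = 626.7 + 4.6 = 631.3 Hz.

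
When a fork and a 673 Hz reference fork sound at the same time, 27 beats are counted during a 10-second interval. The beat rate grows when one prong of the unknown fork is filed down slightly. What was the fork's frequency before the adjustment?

Beat frequency = 27/10 = 2.7 Hz.
|f − 673| = 2.7, so the fork was at either 670.3 Hz or 675.7 Hz.
Filing a prong removes mass and raises the fork's frequency; the adjustment raises the fork's frequency.
The beat rate rose, so the adjustment moved the fork further from 673 Hz — it was already above the reference.

675.7 Hz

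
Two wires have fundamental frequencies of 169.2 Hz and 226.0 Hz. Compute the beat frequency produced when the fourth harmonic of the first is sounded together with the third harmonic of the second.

1.2 Hz

Fourth harmonic of the first: 4·169.2 = 676.8 Hz.
Third harmonic of the second: 3·226.0 = 678.0 Hz.
f_beat = |676.8 − 678.0| = 1.2 Hz.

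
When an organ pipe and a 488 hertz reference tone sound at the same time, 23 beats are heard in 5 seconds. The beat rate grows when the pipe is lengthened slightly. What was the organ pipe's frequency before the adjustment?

483.4 Hz

Beat frequency = 23/5 = 4.6 Hz.
|f − 488| = 4.6, so the organ pipe was at either 483.4 Hz or 492.6 Hz.
A longer pipe has a lower fundamental; the adjustment lowers the organ pipe's frequency.
The beat rate rose, so the adjustment moved the organ pipe further from 488 Hz — it was already below the reference.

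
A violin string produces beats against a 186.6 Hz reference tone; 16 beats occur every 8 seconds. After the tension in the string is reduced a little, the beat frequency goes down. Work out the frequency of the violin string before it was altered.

Beat frequency = 16/8 = 2 Hz.
|f − 186.6| = 2, so the violin string was at either 184.6 Hz or 188.6 Hz.
Lower tension means lower frequency; the adjustment lowers the violin string's frequency.
The beat rate fell, so the adjustment moved the violin string toward 186.6 Hz — it must have started above the reference.

188.6 Hz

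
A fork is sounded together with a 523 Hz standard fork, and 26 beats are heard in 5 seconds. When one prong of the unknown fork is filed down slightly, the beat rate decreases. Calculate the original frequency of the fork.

517.8 Hz

Beat frequency = 26/5 = 5.2 Hz.
|f − 523| = 5.2, so the fork was at either 517.8 Hz or 528.2 Hz.
Filing a prong removes mass and raises the fork's frequency; the adjustment raises the fork's frequency.
The beat rate fell, so the adjustment moved the fork toward 523 Hz — it must have started below the reference.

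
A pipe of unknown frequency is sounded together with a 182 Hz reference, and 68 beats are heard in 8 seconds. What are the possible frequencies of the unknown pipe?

173.5 Hz or 190.5 Hz

Beat frequency = 68/8 = 8.5 Hz.
|f − 182| = 8.5, so f = 182 ± 8.5.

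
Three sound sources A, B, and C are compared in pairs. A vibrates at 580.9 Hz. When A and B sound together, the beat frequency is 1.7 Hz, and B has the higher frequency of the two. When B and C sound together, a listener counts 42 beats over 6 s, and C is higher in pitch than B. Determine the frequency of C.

B is above A, so f_B = 580.9 + 1.7 = 582.6 Hz.
B–C: Beat frequency = 42/6 = 7 Hz.
C is above B, so f_C = 582.6 + 7 = 589.6 Hz.

589.6 Hz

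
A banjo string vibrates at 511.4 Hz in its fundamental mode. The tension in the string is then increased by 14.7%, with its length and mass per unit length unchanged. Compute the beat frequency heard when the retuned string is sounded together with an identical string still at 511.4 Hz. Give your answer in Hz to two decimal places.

For a string, f ∝ √T, so the new frequency is 511.4·√1.147 = 547.6996 Hz.
f_beat = |547.6996 − 511.4| = 36.30 Hz.

36.30 Hz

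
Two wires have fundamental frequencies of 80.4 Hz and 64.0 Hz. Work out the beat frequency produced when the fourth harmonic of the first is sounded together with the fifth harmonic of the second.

Fourth harmonic of the first: 4·80.4 = 321.6 Hz.
Fifth harmonic of the second: 5·64.0 = 320.0 Hz.
f_beat = |321.6 − 320.0| = 1.6 Hz.

1.6 Hz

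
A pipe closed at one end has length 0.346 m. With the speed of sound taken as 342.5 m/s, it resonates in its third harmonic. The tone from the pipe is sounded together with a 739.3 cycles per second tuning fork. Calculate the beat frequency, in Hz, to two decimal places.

3.11 Hz

Closed pipe (odd harmonics): f_n = n·v/(4L) = 3·342.5/(4·0.346) = 742.4133 Hz.
f_beat = |742.4133 − 739.3| = 3.11 Hz.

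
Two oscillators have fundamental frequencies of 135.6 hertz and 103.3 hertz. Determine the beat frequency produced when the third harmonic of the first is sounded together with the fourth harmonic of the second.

Third harmonic of the first: 3·135.6 = 406.8 Hz.
Fourth harmonic of the second: 4·103.3 = 413.2 Hz.
f_beat = |406.8 − 413.2| = 6.4 Hz.

6.4 Hz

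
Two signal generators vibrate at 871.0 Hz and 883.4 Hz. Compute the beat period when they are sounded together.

0.081 s

f_beat = |871.0 − 883.4| = 12.4 Hz.
Beat period T = 1 / f_beat = 1 / 12.4 s.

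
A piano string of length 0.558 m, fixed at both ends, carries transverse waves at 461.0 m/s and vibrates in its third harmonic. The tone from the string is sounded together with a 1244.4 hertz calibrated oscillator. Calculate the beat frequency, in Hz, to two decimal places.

For a string fixed at both ends, f_n = n·v/(2L) = 3·461.0/(2·0.558) = 1239.2473 Hz.
f_beat = |1239.2473 − 1244.4| = 5.15 Hz.

5.15 Hz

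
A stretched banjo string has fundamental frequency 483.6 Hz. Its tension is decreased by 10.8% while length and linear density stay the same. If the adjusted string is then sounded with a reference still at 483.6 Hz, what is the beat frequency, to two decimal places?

For a string, f ∝ √T, so the new frequency is 483.6·√0.892 = 456.7397 Hz.
f_beat = |456.7397 − 483.6| = 26.86 Hz.

26.86 Hz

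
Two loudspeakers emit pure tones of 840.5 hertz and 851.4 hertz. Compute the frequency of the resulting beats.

The beat frequency equals the magnitude of the frequency difference.
|840.5 − 851.4| = 10.9 Hz.

10.9 Hz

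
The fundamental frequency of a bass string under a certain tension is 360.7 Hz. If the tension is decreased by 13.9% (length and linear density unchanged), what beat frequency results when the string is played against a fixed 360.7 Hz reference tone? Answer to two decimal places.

26.01 Hz

For a string, f ∝ √T, so the new frequency is 360.7·√0.861 = 334.6938 Hz.
f_beat = |334.6938 − 360.7| = 26.01 Hz.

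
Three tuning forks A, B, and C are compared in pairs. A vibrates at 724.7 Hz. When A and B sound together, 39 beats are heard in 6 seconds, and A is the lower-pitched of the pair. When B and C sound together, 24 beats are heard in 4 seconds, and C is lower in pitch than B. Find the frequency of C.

725.2 Hz

A–B: Beat frequency = 39/6 = 6.5 Hz.
B is above A, so f_B = 724.7 + 6.5 = 731.2 Hz.
B–C: Beat frequency = 24/4 = 6 Hz.
C is below B, so f_C = 731.2 − 6 = 725.2 Hz.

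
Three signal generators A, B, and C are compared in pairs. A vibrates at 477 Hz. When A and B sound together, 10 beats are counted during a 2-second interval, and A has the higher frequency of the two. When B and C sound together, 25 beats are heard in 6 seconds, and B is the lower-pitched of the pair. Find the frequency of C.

A–B: Beat frequency = 10/2 = 5 Hz.
B is below A, so f_B = 477 − 5 = 472 Hz.
B–C: Beat frequency = 25/6 = 4.1667 Hz.
C is above B, so f_C = 472 + 4.1667 = 476.1667 Hz.

476.1667 Hz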